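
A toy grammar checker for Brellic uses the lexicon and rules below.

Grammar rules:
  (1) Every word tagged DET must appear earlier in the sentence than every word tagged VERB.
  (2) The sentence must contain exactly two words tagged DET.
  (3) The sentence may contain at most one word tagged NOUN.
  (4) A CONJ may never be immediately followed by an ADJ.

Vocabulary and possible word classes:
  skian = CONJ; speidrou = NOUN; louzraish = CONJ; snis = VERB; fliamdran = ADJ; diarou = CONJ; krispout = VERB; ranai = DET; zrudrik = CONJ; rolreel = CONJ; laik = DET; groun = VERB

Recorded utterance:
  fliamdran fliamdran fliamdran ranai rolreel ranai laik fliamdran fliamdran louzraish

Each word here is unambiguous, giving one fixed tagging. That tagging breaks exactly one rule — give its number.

Fixed tagging: ADJ ADJ ADJ DET CONJ DET DET ADJ ADJ CONJ.
Rule check: R1 ok, R2 fails, R3 ok, R4 ok.
Only rule 2 fails.

2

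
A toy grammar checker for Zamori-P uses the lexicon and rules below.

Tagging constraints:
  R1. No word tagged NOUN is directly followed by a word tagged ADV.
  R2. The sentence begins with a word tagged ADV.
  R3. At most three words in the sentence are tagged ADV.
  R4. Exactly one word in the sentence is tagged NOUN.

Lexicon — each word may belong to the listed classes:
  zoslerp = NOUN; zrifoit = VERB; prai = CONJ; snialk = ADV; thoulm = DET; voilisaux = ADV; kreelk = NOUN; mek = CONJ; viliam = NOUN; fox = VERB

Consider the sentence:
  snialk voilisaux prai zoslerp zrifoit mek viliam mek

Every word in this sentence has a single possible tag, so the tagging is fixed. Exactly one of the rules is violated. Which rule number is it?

4

Fixed tagging: ADV ADV CONJ NOUN VERB CONJ NOUN CONJ.
Rule check: R1 holds, R2 holds, R3 holds, R4 violated.
Only rule 4 fails.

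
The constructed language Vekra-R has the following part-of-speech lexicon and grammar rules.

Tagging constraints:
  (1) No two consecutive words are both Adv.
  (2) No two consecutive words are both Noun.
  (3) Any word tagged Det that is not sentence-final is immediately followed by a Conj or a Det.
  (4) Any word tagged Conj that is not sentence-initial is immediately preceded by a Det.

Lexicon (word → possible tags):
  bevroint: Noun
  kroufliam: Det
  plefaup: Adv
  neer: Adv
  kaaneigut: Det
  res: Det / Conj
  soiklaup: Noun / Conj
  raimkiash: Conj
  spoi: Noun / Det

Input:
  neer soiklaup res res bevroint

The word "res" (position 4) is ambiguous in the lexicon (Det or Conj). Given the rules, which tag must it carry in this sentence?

Candidates per position — 1:neer {Adv}; 2:soiklaup {Noun,Conj}; 3:res {Det,Conj}; 4:res {Det,Conj}; 5:bevroint {Noun}.
Position 2: Conj is ruled out by rule 4; that leaves Noun.
Position 3: Conj is ruled out by rule 4; that leaves Det.
Position 4: Det is ruled out by rule 3; that leaves Conj.
So the tagging must be: Adv Noun Det Conj Noun.
Checking: rule 1 ✓; rule 2 ✓; rule 3 ✓; rule 4 ✓.

Conj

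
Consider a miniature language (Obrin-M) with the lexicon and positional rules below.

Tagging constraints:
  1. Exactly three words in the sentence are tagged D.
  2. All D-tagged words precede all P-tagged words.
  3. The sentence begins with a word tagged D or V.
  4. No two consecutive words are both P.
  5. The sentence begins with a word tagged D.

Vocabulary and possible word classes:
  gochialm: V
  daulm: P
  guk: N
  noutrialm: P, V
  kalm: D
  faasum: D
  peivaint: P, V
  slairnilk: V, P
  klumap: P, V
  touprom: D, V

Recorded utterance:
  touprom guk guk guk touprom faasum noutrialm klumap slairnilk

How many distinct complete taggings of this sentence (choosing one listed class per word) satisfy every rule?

5

Candidates per position — 1:touprom {D,V}; 2:guk {N}; 3:guk {N}; 4:guk {N}; 5:touprom {D,V}; 6:faasum {D}; 7:noutrialm {P,V}; 8:klumap {P,V}; 9:slairnilk {V,P}.
There are 32 candidate sequences in total.
The sequences that satisfy every rule: D N N N D D P V V; D N N N D D P V P; D N N N D D V P V; D N N N D D V V V; D N N N D D V V P.
Count = 5.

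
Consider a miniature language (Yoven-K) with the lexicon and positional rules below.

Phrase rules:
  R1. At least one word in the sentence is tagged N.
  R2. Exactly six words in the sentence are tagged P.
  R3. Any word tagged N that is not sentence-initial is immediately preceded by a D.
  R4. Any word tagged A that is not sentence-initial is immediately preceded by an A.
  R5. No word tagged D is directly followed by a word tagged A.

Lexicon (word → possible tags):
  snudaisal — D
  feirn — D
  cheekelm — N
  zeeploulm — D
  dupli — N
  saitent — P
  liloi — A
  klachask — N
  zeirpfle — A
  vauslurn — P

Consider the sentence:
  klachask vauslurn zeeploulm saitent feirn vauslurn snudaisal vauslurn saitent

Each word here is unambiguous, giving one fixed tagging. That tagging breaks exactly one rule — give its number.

Fixed tagging: N P D P D P D P P.
Rule check: R1 pass, R2 fail, R3 pass, R4 pass, R5 pass.
Only rule 2 fails.

2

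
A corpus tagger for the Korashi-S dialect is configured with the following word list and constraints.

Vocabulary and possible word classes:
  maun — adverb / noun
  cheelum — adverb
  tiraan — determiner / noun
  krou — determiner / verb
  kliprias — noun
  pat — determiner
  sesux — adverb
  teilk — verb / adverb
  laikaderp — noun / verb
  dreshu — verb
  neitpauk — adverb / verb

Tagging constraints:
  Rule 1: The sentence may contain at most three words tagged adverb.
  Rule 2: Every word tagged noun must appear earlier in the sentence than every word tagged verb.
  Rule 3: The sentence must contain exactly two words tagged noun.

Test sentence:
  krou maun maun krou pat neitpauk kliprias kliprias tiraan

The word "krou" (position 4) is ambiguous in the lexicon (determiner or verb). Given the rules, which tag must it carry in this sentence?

determiner

Candidates per position — 1:krou {determiner,verb}; 2:maun {adverb,noun}; 3:maun {adverb,noun}; 4:krou {determiner,verb}; 5:pat {determiner}; 6:neitpauk {adverb,verb}; 7:kliprias {noun}; 8:kliprias {noun}; 9:tiraan {determiner,noun}.
At position 1, choosing verb makes rule 2 impossible to satisfy; hence determiner.
At position 2, choosing noun makes rule 3 impossible to satisfy; hence adverb.
At position 3, choosing noun makes rule 3 impossible to satisfy; hence adverb.
At position 4, choosing verb makes rule 2 impossible to satisfy; hence determiner.
At position 6, choosing verb makes rule 2 impossible to satisfy; hence adverb.
At position 9, choosing noun makes rule 3 impossible to satisfy; hence determiner.
The unique satisfying tagging is: determiner adverb adverb determiner determiner adverb noun noun determiner.
Verifying each rule — rule 1 satisfied; rule 2 satisfied; rule 3 satisfied.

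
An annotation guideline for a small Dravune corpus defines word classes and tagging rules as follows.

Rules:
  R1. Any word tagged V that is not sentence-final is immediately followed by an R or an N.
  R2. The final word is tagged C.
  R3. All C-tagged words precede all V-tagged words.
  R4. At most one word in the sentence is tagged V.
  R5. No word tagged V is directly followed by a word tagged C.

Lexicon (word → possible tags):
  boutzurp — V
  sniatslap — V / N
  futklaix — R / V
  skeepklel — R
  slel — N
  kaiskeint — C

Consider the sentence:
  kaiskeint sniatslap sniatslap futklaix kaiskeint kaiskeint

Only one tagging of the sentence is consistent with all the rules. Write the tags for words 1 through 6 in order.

C N N R C C

Candidates per position — 1:kaiskeint {C}; 2:sniatslap {V,N}; 3:sniatslap {V,N}; 4:futklaix {R,V}; 5:kaiskeint {C}; 6:kaiskeint {C}.
Position 2: V is ruled out by rule 3; that leaves N.
Position 3: V is ruled out by rule 3; that leaves N.
Position 4: V is ruled out by rule 1; that leaves R.
So the tagging must be: C N N R C C.
Checking: rule 1 ok; rule 2 ok; rule 3 ok; rule 4 ok; rule 5 ok.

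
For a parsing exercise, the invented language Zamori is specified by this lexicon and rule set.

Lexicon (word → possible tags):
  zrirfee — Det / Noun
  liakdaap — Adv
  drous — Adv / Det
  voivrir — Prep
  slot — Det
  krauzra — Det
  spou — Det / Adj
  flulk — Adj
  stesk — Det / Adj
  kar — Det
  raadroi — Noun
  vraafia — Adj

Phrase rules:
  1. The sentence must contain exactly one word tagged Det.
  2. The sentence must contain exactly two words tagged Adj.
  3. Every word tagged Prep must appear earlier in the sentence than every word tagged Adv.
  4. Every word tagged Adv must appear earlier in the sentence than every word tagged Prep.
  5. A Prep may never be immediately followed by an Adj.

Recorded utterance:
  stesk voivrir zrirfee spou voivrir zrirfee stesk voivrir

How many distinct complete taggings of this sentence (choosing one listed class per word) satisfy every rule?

Candidates per position — 1:stesk {Det,Adj}; 2:voivrir {Prep}; 3:zrirfee {Det,Noun}; 4:spou {Det,Adj}; 5:voivrir {Prep}; 6:zrirfee {Det,Noun}; 7:stesk {Det,Adj}; 8:voivrir {Prep}.
There are 32 candidate sequences in total.
The sequences that satisfy every rule: Det Prep Noun Adj Prep Noun Adj Prep; Adj Prep Noun Det Prep Noun Adj Prep; Adj Prep Noun Adj Prep Noun Det Prep.
Count = 3.

3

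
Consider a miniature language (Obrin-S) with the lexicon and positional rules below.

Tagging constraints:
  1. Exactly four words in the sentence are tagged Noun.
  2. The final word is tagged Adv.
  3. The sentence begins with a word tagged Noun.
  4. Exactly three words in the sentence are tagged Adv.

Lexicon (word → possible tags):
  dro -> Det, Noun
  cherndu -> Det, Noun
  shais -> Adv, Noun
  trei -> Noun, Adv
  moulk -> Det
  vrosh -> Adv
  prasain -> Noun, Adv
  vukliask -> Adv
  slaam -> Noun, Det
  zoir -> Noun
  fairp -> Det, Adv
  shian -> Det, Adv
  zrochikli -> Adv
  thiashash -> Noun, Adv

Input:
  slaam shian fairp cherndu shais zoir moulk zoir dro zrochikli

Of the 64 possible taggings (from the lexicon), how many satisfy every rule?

Candidates per position — 1:slaam {Noun,Det}; 2:shian {Det,Adv}; 3:fairp {Det,Adv}; 4:cherndu {Det,Noun}; 5:shais {Adv,Noun}; 6:zoir {Noun}; 7:moulk {Det}; 8:zoir {Noun}; 9:dro {Det,Noun}; 10:zrochikli {Adv}.
There are 64 candidate sequences in total.
The sequences that satisfy every rule: Noun Det Adv Det Adv Noun Det Noun Noun Adv; Noun Det Adv Noun Adv Noun Det Noun Det Adv; Noun Adv Det Det Adv Noun Det Noun Noun Adv; Noun Adv Det Noun Adv Noun Det Noun Det Adv; Noun Adv Adv Det Noun Noun Det Noun Det Adv.
Count = 5.

5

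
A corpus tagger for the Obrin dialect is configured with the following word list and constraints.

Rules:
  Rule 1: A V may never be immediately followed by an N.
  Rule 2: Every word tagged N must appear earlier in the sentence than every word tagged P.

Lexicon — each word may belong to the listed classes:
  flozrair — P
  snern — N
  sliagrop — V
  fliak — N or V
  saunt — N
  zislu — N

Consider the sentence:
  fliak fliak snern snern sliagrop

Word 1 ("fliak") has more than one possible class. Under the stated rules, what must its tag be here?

Candidates per position — 1:fliak {N,V}; 2:fliak {N,V}; 3:snern {N}; 4:snern {N}; 5:sliagrop {V}.
If word 1 were V, no tagging could satisfy rule 1; so word 1 is N.
If word 2 were V, no tagging could satisfy rule 1; so word 2 is N.
The only consistent sequence is: N N N N V.
Verifying each rule — rule 1 ✓; rule 2 ✓.

N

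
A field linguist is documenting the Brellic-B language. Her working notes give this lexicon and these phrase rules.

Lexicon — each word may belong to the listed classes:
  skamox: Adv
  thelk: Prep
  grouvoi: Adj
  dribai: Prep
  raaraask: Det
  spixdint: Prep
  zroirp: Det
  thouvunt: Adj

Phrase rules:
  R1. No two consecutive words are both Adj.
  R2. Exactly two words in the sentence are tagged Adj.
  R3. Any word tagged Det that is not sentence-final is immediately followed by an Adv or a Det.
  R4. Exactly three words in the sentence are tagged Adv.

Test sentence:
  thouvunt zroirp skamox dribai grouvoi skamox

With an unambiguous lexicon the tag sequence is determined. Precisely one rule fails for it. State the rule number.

4

Fixed tagging: Adj Det Adv Prep Adj Adv.
Checking each rule: R1 ok, R2 ok, R3 ok, R4 fails.
Only rule 4 fails.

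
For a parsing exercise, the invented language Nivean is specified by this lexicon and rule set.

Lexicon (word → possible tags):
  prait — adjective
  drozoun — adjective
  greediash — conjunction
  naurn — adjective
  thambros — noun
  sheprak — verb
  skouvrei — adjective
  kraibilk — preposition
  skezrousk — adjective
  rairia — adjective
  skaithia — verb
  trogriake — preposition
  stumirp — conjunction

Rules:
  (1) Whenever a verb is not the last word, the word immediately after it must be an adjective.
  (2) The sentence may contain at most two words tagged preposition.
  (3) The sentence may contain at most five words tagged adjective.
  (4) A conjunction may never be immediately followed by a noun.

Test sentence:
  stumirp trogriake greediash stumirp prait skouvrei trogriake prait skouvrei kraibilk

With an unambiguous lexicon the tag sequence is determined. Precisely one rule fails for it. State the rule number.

Fixed tagging: conjunction preposition conjunction conjunction adjective adjective preposition adjective adjective preposition.
Checking each rule: R1 holds, R2 violated, R3 holds, R4 holds.
Only rule 2 fails.

2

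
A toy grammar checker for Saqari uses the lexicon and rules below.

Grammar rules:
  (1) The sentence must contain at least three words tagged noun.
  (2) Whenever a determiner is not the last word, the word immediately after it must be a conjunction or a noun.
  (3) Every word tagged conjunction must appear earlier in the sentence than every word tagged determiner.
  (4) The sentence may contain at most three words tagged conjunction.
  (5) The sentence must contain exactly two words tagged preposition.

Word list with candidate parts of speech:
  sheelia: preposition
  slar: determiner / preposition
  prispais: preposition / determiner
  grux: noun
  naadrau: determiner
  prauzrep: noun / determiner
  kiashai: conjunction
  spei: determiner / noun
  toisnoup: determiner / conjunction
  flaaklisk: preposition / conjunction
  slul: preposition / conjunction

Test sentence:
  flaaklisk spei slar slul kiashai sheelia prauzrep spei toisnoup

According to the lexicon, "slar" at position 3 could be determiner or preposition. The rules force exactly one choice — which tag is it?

preposition

Candidates per position — 1:flaaklisk {preposition,conjunction}; 2:spei {determiner,noun}; 3:slar {determiner,preposition}; 4:slul {preposition,conjunction}; 5:kiashai {conjunction}; 6:sheelia {preposition}; 7:prauzrep {noun,determiner}; 8:spei {determiner,noun}; 9:toisnoup {determiner,conjunction}.
Word 2 cannot be determiner — rule 1 would then fail for every completion. It is noun.
Word 3 cannot be determiner — rule 3 would then fail for every completion. It is preposition.
Word 4 cannot be preposition — rule 5 would then fail for every completion. It is conjunction.
Word 7 cannot be determiner — rule 1 would then fail for every completion. It is noun.
Word 8 cannot be determiner — rule 1 would then fail for every completion. It is noun.
Word 1 cannot be preposition — rule 5 would then fail for every completion. It is conjunction.
Word 9 cannot be conjunction — rule 4 would then fail for every completion. It is determiner.
That leaves exactly one tagging: conjunction noun preposition conjunction conjunction preposition noun noun determiner.
Checking: rule 1 ✓; rule 2 ✓; rule 3 ✓; rule 4 ✓; rule 5 ✓.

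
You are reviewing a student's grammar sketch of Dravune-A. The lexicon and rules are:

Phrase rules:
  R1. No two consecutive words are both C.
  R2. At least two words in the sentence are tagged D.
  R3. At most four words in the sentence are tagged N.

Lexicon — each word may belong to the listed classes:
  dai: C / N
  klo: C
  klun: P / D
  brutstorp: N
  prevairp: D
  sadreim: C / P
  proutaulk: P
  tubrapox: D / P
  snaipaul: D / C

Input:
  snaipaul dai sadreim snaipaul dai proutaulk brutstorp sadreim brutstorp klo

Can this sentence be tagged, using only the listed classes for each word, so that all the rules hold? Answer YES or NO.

Candidates per position — 1:snaipaul {D,C}; 2:dai {C,N}; 3:sadreim {C,P}; 4:snaipaul {D,C}; 5:dai {C,N}; 6:proutaulk {P}; 7:brutstorp {N}; 8:sadreim {C,P}; 9:brutstorp {N}; 10:klo {C}.
One satisfying assignment: D N C D C P N P N C.
Check: rule 1 ✓; rule 2 ✓; rule 3 ✓.

YES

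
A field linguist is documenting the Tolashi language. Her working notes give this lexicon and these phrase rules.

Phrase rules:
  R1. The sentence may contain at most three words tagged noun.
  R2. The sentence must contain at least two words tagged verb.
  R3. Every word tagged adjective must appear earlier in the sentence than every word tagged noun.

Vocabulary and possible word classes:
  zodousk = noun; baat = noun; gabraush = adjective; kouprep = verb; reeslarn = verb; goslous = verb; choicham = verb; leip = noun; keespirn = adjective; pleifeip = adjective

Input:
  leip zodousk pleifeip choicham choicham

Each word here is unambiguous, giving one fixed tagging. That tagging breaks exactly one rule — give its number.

3

Fixed tagging: noun noun adjective verb verb.
Applying the rules: R1 pass, R2 pass, R3 fail.
Only rule 3 fails.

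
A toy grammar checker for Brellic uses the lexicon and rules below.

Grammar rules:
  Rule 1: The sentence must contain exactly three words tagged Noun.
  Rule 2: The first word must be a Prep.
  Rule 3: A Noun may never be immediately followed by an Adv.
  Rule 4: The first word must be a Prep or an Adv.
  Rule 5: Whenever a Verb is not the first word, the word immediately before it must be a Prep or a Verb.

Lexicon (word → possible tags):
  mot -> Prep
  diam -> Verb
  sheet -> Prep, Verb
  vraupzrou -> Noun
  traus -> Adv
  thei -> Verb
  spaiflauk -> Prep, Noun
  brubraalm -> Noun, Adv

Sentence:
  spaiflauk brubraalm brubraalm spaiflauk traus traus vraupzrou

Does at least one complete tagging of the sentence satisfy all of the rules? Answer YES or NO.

Candidates per position — 1:spaiflauk {Prep,Noun}; 2:brubraalm {Noun,Adv}; 3:brubraalm {Noun,Adv}; 4:spaiflauk {Prep,Noun}; 5:traus {Adv}; 6:traus {Adv}; 7:vraupzrou {Noun}.
One satisfying assignment: Prep Noun Noun Prep Adv Adv Noun.
Rule-by-rule: rule 1 satisfied; rule 2 satisfied; rule 3 satisfied; rule 4 satisfied; rule 5 satisfied.

YES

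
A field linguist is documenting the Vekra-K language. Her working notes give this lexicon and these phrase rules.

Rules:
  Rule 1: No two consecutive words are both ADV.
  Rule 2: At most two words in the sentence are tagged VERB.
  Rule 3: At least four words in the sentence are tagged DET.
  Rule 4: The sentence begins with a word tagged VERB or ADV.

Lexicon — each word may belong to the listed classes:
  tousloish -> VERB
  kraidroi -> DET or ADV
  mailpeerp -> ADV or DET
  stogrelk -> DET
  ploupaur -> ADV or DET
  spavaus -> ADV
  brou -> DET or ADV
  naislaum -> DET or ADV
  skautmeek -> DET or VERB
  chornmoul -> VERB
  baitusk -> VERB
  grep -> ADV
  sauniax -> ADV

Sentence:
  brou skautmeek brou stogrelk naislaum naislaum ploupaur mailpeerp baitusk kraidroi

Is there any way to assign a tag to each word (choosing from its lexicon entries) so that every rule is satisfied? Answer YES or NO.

Candidates per position — 1:brou {DET,ADV}; 2:skautmeek {DET,VERB}; 3:brou {DET,ADV}; 4:stogrelk {DET}; 5:naislaum {DET,ADV}; 6:naislaum {DET,ADV}; 7:ploupaur {ADV,DET}; 8:mailpeerp {ADV,DET}; 9:baitusk {VERB}; 10:kraidroi {DET,ADV}.
One satisfying assignment: ADV VERB ADV DET DET DET DET ADV VERB ADV.
Verifying each rule — rule 1 ✓; rule 2 ✓; rule 3 ✓; rule 4 ✓.

YES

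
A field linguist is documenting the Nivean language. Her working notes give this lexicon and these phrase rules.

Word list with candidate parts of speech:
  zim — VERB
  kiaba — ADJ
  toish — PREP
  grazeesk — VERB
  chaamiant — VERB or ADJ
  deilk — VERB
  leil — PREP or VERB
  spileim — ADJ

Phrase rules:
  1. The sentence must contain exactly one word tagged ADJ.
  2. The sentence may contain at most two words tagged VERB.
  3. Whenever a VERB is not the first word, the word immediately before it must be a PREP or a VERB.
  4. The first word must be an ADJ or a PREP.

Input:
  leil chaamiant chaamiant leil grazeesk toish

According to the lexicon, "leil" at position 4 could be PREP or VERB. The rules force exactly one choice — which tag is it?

PREP

Candidates per position — 1:leil {PREP,VERB}; 2:chaamiant {VERB,ADJ}; 3:chaamiant {VERB,ADJ}; 4:leil {PREP,VERB}; 5:grazeesk {VERB}; 6:toish {PREP}.
Word 1 cannot be VERB — rule 4 would then fail for every completion. It is PREP.
Position 4: the remaining choice is settled jointly with positions 2, 3 — only PREP at position 4 is part of a tagging that satisfies every rule.
The unique satisfying tagging is: PREP VERB ADJ PREP VERB PREP.
Checking: rule 1 satisfied; rule 2 satisfied; rule 3 satisfied; rule 4 satisfied.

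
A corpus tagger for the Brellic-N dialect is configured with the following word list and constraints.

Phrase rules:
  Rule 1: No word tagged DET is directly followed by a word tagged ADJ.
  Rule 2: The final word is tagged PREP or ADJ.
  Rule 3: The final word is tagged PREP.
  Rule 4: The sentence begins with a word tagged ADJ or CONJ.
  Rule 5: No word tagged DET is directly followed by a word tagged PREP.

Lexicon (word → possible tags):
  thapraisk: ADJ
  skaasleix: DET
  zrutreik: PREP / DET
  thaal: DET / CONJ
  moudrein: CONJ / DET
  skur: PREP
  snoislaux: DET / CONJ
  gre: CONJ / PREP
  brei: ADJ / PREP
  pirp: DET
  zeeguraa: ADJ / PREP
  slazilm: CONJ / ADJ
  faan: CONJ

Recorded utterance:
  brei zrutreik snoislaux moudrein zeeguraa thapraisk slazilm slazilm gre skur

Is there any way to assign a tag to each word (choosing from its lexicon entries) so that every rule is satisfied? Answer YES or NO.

YES

Candidates per position — 1:brei {ADJ,PREP}; 2:zrutreik {PREP,DET}; 3:snoislaux {DET,CONJ}; 4:moudrein {CONJ,DET}; 5:zeeguraa {ADJ,PREP}; 6:thapraisk {ADJ}; 7:slazilm {CONJ,ADJ}; 8:slazilm {CONJ,ADJ}; 9:gre {CONJ,PREP}; 10:skur {PREP}.
One satisfying assignment: ADJ DET CONJ CONJ PREP ADJ CONJ CONJ CONJ PREP.
Checking: rule 1 ✓; rule 2 ✓; rule 3 ✓; rule 4 ✓; rule 5 ✓.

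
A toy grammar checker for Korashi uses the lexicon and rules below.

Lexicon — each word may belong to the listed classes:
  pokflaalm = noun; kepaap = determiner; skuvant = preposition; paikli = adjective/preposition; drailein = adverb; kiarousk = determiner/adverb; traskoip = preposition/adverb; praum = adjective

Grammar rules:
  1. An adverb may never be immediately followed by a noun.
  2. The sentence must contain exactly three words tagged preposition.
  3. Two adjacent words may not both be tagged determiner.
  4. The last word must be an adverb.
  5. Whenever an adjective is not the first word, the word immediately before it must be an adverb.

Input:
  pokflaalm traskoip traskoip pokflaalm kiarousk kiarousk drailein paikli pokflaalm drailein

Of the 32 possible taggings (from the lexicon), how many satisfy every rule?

Candidates per position — 1:pokflaalm {noun}; 2:traskoip {preposition,adverb}; 3:traskoip {preposition,adverb}; 4:pokflaalm {noun}; 5:kiarousk {determiner,adverb}; 6:kiarousk {determiner,adverb}; 7:drailein {adverb}; 8:paikli {adjective,preposition}; 9:pokflaalm {noun}; 10:drailein {adverb}.
There are 32 candidate sequences in total.
The sequences that satisfy every rule: noun preposition preposition noun determiner adverb adverb preposition noun adverb; noun preposition preposition noun adverb determiner adverb preposition noun adverb; noun preposition preposition noun adverb adverb adverb preposition noun adverb.
Count = 3.

3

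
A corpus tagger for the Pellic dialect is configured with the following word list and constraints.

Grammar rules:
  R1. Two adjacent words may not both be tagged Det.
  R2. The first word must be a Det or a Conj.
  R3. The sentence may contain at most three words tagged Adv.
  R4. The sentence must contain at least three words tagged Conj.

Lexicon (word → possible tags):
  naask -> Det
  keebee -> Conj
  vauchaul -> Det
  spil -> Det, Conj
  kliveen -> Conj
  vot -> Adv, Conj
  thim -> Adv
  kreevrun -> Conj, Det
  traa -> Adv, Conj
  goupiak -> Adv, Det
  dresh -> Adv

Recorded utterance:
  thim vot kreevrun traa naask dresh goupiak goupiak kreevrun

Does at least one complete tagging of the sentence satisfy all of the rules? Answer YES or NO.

NO

Candidates per position — 1:thim {Adv}; 2:vot {Adv,Conj}; 3:kreevrun {Conj,Det}; 4:traa {Adv,Conj}; 5:naask {Det}; 6:dresh {Adv}; 7:goupiak {Adv,Det}; 8:goupiak {Adv,Det}; 9:kreevrun {Conj,Det}.
Rule 2 cannot be satisfied by any choice of tags from the lexicon.
So there is no consistent tagging.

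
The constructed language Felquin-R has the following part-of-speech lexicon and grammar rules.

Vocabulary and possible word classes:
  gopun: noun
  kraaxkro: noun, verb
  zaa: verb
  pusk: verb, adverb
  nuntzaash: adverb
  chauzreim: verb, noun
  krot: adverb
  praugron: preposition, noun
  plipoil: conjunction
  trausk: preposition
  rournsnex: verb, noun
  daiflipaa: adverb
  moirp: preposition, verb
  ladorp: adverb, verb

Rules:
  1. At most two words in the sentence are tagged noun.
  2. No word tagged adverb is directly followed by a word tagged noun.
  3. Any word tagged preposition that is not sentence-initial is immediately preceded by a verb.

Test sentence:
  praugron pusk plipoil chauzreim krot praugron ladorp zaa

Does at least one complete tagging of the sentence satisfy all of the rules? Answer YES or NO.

Candidates per position — 1:praugron {preposition,noun}; 2:pusk {verb,adverb}; 3:plipoil {conjunction}; 4:chauzreim {verb,noun}; 5:krot {adverb}; 6:praugron {preposition,noun}; 7:ladorp {adverb,verb}; 8:zaa {verb}.
Every candidate sequence violates at least one rule; no consistent tagging exists.

NO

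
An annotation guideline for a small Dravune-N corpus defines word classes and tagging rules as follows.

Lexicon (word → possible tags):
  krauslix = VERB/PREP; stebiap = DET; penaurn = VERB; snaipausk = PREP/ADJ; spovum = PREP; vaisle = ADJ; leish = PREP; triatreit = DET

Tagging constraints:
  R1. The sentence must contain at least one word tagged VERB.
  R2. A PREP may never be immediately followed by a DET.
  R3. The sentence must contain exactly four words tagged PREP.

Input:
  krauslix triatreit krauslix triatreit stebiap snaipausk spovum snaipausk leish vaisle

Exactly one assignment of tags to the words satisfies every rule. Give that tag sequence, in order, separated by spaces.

Candidates per position — 1:krauslix {VERB,PREP}; 2:triatreit {DET}; 3:krauslix {VERB,PREP}; 4:triatreit {DET}; 5:stebiap {DET}; 6:snaipausk {PREP,ADJ}; 7:spovum {PREP}; 8:snaipausk {PREP,ADJ}; 9:leish {PREP}; 10:vaisle {ADJ}.
Position 1: PREP is ruled out by rule 2; that leaves VERB.
Position 3: PREP is ruled out by rule 2; that leaves VERB.
Position 6: ADJ is ruled out by rule 3; that leaves PREP.
Position 8: ADJ is ruled out by rule 3; that leaves PREP.
The only consistent sequence is: VERB DET VERB DET DET PREP PREP PREP PREP ADJ.
Checking: rule 1 ok; rule 2 ok; rule 3 ok.

VERB DET VERB DET DET PREP PREP PREP PREP ADJ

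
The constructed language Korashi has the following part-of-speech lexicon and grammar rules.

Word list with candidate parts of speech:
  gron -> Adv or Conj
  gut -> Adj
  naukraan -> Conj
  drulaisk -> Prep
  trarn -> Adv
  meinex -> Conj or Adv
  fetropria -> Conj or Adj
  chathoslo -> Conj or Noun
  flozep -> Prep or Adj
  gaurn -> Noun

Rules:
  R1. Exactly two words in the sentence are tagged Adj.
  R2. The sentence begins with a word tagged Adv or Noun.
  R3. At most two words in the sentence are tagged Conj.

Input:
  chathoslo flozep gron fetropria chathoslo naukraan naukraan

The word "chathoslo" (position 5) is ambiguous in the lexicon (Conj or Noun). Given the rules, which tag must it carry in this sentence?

Candidates per position — 1:chathoslo {Conj,Noun}; 2:flozep {Prep,Adj}; 3:gron {Adv,Conj}; 4:fetropria {Conj,Adj}; 5:chathoslo {Conj,Noun}; 6:naukraan {Conj}; 7:naukraan {Conj}.
If word 1 were Conj, no tagging could satisfy rule 2; so word 1 is Noun.
If word 2 were Prep, no tagging could satisfy rule 1; so word 2 is Adj.
If word 3 were Conj, no tagging could satisfy rule 3; so word 3 is Adv.
If word 4 were Conj, no tagging could satisfy rule 1; so word 4 is Adj.
If word 5 were Conj, no tagging could satisfy rule 3; so word 5 is Noun.
The only consistent sequence is: Noun Adj Adv Adj Noun Conj Conj.
Check: rule 1 ✓; rule 2 ✓; rule 3 ✓.

Noun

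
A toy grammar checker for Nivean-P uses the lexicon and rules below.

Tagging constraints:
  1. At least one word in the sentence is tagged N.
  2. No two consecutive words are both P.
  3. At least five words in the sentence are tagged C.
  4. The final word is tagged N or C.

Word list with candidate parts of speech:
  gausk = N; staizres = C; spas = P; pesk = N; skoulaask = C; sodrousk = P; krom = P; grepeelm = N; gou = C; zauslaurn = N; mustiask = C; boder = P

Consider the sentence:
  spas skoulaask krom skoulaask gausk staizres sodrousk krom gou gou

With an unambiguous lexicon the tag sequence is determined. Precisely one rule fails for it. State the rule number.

Fixed tagging: P C P C N C P P C C.
Rule check: R1 ok, R2 fails, R3 ok, R4 ok.
Only rule 2 fails.

2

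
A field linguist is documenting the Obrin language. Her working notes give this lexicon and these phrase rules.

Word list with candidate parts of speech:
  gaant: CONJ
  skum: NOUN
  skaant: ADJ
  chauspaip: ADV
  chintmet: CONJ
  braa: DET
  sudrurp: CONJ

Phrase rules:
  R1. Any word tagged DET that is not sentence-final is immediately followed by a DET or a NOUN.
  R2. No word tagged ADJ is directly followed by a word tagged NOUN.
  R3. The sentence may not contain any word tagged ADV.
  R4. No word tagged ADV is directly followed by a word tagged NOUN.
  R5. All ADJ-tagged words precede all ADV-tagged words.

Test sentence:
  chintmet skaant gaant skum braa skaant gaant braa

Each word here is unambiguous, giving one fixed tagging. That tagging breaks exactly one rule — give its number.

Fixed tagging: CONJ ADJ CONJ NOUN DET ADJ CONJ DET.
Applying the rules: R1 ✗, R2 ✓, R3 ✓, R4 ✓, R5 ✓.
Only rule 1 fails.

1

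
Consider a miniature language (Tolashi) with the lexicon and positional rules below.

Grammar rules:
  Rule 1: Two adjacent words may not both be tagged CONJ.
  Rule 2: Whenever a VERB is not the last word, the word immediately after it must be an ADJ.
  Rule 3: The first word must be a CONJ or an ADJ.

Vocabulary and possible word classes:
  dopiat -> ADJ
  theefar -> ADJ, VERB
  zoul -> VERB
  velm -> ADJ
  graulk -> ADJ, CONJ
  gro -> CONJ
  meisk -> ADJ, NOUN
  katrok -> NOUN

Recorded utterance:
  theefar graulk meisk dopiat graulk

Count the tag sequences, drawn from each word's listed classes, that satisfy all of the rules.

8

Candidates per position — 1:theefar {ADJ,VERB}; 2:graulk {ADJ,CONJ}; 3:meisk {ADJ,NOUN}; 4:dopiat {ADJ}; 5:graulk {ADJ,CONJ}.
There are 16 candidate sequences in total.
Checking each against the rules leaves 8 sequences.
Count = 8.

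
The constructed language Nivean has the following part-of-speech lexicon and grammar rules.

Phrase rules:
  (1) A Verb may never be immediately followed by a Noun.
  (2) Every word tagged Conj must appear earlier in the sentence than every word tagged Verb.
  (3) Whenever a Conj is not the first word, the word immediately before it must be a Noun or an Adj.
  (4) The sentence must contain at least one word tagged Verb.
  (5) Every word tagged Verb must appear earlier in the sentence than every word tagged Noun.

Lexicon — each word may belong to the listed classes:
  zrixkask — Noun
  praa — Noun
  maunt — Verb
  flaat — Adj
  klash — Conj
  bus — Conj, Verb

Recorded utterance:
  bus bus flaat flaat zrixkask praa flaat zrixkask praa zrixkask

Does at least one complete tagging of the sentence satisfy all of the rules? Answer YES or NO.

YES

Candidates per position — 1:bus {Conj,Verb}; 2:bus {Conj,Verb}; 3:flaat {Adj}; 4:flaat {Adj}; 5:zrixkask {Noun}; 6:praa {Noun}; 7:flaat {Adj}; 8:zrixkask {Noun}; 9:praa {Noun}; 10:zrixkask {Noun}.
One satisfying assignment: Verb Verb Adj Adj Noun Noun Adj Noun Noun Noun.
Checking: rule 1 holds; rule 2 holds; rule 3 holds; rule 4 holds; rule 5 holds.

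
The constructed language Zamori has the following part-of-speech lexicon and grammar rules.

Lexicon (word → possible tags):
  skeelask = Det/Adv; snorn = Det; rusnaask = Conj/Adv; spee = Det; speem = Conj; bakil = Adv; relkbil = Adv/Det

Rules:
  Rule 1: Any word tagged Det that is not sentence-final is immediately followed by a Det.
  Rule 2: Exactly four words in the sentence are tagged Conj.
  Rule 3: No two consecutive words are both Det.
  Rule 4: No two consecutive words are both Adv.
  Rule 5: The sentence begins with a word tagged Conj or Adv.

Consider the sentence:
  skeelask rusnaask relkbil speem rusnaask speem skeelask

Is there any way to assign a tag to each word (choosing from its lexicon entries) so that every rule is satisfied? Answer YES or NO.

YES

Candidates per position — 1:skeelask {Det,Adv}; 2:rusnaask {Conj,Adv}; 3:relkbil {Adv,Det}; 4:speem {Conj}; 5:rusnaask {Conj,Adv}; 6:speem {Conj}; 7:skeelask {Det,Adv}.
One satisfying assignment: Adv Conj Adv Conj Conj Conj Adv.
Checking: rule 1 ✓; rule 2 ✓; rule 3 ✓; rule 4 ✓; rule 5 ✓.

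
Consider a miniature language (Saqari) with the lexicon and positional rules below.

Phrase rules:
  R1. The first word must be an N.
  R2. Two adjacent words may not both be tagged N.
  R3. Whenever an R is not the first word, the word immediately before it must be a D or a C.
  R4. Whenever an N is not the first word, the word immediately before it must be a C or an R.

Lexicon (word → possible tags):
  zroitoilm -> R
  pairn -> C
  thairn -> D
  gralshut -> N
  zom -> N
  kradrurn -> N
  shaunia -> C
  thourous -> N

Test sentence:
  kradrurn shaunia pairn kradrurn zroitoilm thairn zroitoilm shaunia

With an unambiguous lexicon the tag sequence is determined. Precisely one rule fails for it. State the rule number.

Fixed tagging: N C C N R D R C.
Rule check: R1 holds, R2 holds, R3 violated, R4 holds.
Only rule 3 fails.

3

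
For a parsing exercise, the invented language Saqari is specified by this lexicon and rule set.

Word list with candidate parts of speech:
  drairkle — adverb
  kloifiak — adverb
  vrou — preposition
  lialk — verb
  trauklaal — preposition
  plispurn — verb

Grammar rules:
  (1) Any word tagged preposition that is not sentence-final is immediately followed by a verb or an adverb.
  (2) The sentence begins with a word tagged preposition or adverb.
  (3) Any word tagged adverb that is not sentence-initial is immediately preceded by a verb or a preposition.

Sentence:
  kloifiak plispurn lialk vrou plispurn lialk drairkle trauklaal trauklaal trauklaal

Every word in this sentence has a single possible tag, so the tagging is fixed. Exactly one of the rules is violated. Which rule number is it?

1

Fixed tagging: adverb verb verb preposition verb verb adverb preposition preposition preposition.
Applying the rules: R1 violated, R2 holds, R3 holds.
Only rule 1 fails.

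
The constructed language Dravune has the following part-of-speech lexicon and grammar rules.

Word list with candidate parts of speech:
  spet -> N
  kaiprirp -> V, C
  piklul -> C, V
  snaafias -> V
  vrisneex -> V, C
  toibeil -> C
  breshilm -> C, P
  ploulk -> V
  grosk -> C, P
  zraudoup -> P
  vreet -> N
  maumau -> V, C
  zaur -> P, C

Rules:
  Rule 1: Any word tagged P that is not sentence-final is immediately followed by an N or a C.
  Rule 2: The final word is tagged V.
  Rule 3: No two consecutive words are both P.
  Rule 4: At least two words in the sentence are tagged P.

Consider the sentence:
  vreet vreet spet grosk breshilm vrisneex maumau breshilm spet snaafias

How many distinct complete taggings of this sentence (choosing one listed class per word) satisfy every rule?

Candidates per position — 1:vreet {N}; 2:vreet {N}; 3:spet {N}; 4:grosk {C,P}; 5:breshilm {C,P}; 6:vrisneex {V,C}; 7:maumau {V,C}; 8:breshilm {C,P}; 9:spet {N}; 10:snaafias {V}.
There are 32 candidate sequences in total.
Checking each against the rules leaves 6 sequences.
Count = 6.

6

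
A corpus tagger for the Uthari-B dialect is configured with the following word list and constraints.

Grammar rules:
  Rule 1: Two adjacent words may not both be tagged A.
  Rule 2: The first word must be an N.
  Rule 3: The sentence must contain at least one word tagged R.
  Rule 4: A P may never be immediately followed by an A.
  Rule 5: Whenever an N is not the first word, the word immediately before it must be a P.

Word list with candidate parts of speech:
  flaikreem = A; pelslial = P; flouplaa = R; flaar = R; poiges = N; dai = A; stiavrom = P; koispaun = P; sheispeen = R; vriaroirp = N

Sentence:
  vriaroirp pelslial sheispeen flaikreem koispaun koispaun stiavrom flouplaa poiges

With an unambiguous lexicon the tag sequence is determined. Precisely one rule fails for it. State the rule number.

Fixed tagging: N P R A P P P R N.
Applying the rules: R1 ✓, R2 ✓, R3 ✓, R4 ✓, R5 ✗.
Only rule 5 fails.

5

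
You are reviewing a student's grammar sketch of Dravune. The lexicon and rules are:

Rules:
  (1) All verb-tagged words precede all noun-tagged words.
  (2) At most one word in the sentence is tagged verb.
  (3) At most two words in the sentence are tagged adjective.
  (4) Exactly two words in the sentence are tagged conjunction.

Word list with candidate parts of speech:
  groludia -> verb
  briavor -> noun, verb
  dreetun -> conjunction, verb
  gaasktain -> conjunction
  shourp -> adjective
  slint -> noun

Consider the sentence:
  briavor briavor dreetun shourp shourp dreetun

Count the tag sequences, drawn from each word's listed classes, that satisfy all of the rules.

Candidates per position — 1:briavor {noun,verb}; 2:briavor {noun,verb}; 3:dreetun {conjunction,verb}; 4:shourp {adjective}; 5:shourp {adjective}; 6:dreetun {conjunction,verb}.
There are 16 candidate sequences in total.
The sequences that satisfy every rule: noun noun conjunction adjective adjective conjunction; verb noun conjunction adjective adjective conjunction.
Count = 2.

2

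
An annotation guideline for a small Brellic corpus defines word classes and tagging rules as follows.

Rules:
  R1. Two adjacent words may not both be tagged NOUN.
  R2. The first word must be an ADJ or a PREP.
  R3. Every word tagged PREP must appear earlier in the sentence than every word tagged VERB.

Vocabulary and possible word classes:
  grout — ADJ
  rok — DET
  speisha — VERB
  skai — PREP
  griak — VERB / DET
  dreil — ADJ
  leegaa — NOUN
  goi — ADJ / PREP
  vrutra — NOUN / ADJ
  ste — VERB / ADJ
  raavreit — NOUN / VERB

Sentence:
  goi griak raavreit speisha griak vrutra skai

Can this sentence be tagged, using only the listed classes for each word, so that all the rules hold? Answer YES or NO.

Candidates per position — 1:goi {ADJ,PREP}; 2:griak {VERB,DET}; 3:raavreit {NOUN,VERB}; 4:speisha {VERB}; 5:griak {VERB,DET}; 6:vrutra {NOUN,ADJ}; 7:skai {PREP}.
Rule 3 cannot be satisfied by any choice of tags from the lexicon.
So there is no consistent tagging.

NO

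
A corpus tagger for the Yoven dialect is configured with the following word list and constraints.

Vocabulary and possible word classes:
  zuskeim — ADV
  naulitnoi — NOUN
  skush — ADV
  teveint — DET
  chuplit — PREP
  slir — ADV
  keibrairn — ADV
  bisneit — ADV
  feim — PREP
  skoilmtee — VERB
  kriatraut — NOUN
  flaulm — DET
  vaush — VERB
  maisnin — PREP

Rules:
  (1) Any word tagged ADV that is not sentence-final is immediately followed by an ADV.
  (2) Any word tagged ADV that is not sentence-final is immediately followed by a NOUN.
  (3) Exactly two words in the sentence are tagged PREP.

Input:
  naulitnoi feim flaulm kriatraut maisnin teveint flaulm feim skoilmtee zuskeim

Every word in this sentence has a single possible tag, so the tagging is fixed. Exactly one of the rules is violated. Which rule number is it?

Fixed tagging: NOUN PREP DET NOUN PREP DET DET PREP VERB ADV.
Applying the rules: R1 pass, R2 pass, R3 fail.
Only rule 3 fails.

3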